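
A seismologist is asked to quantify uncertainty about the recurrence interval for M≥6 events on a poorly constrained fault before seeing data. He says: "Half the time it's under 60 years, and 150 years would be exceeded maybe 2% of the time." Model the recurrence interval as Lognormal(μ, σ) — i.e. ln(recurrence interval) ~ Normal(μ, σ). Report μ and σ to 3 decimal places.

μ ≈ 4.094, σ ≈ 0.446

If T ~ Lognormal(μ,σ) then ln T ~ Normal(μ,σ), so the p-quantile of ln T is μ + z_p·σ.
ln(60) = 4.094 and ln(150) = 5.011; z_{0.5} = 0, z_{0.98} = 2.054.
σ = (5.011 − 4.094)/(2.054 − (0)) = 0.446.
μ = 4.094 − (0)·0.446 = 4.094.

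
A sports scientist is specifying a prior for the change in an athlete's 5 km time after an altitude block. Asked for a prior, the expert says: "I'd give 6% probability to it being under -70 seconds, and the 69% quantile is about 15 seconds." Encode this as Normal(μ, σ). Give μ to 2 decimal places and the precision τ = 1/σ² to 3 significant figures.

μ = -5.55, τ = 0.000582

The p-quantile of Normal(μ,σ) is μ + z_p·σ, with z_{0.06} = -1.555 and z_{0.69} = 0.4959.
Eliminate σ: μ = (z₂·x₁ − z₁·x₂)/(z₂ − z₁) = (0.4959·-70 − (-1.555)·15)/2.051 = -5.55.
Then σ = (x₂ − x₁)/(z₂ − z₁) = (15 − -70)/2.051 = 41.45.
Precision τ = 1/σ² = 1/41.45² = 0.000582.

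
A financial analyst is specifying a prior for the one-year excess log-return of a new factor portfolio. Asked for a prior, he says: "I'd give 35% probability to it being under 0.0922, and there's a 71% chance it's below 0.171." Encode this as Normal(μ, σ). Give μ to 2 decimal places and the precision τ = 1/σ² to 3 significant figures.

For Normal(μ,σ), the p-quantile is μ + z_p·σ. Here z_{0.35} = -0.3853, z_{0.71} = 0.5534.
So 0.0922 = μ − 0.3853σ and 0.171 = μ + 0.5534σ.
Subtracting: σ = (0.171 − 0.0922)/(0.5534 − (-0.3853)) = 0.08.
Then μ = 0.0922 − (-0.3853)·0.08 = 0.12.
Precision τ = 1/σ² = 1/0.08395² = 142.

μ = 0.12, τ = 142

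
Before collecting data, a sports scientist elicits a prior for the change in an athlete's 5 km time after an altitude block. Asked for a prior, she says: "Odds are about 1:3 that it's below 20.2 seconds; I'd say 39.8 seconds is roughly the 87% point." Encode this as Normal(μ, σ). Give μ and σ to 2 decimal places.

For Normal(μ,σ), the p-quantile is μ + z_p·σ. Here z_{0.25} = -0.6745, z_{0.87} = 1.126.
So 20.2 = μ − 0.6745σ and 39.8 = μ + 1.126σ.
Subtracting: σ = (39.8 − 20.2)/(1.126 − (-0.6745)) = 10.88.
Then μ = 20.2 − (-0.6745)·10.88 = 27.54.

μ = 27.54, σ = 10.88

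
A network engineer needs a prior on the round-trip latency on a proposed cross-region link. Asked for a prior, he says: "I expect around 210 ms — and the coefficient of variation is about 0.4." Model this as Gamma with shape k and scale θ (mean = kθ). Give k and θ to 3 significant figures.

For Gamma(k, scale θ): mean = kθ, variance = kθ², so CV = 1/√k.
CV = 0.4, hence k = 1/CV² = 6.25.
Then θ = mean/k = 210/6.25 = 33.6.

k ≈ 6.25, θ ≈ 33.6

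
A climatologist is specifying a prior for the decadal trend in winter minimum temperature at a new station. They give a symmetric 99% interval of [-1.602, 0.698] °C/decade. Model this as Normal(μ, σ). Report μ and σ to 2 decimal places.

A symmetric 99% interval runs μ ± z·σ with z = 2.576.
Half-width = 1.15, so σ = 1.15/2.576 = 0.45.
μ is the interval midpoint, -0.45.

μ = -0.45, σ = 0.45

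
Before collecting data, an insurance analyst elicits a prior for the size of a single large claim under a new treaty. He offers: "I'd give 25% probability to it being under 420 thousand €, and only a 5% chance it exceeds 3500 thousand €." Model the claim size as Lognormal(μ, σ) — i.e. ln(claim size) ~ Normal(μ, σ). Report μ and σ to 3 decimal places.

μ ≈ 6.657, σ ≈ 0.914

If T ~ Lognormal(μ,σ) then ln T ~ Normal(μ,σ), so the p-quantile of ln T is μ + z_p·σ.
ln(420) = 6.04 and ln(3500) = 8.161; z_{0.25} = -0.6745, z_{0.95} = 1.645.
σ = (8.161 − 6.04)/(1.645 − (-0.6745)) = 0.914.
μ = 6.04 − (-0.6745)·0.914 = 6.657.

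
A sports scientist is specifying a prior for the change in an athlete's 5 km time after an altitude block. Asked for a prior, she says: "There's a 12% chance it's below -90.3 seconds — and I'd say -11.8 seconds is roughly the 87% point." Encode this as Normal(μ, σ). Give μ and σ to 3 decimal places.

μ = -50.221, σ = 34.110

For Normal(μ,σ), the p-quantile is μ + z_p·σ. Here z_{0.12} = -1.175, z_{0.87} = 1.126.
So -90.3 = μ − 1.175σ and -11.8 = μ + 1.126σ.
Subtracting: σ = (-11.8 − -90.3)/(1.126 − (-1.175)) = 34.110.
Then μ = -90.3 − (-1.175)·34.110 = -50.221.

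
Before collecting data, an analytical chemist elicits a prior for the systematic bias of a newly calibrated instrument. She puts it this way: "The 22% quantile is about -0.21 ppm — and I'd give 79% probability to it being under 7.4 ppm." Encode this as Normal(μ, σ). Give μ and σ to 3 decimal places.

μ = 3.512, σ = 4.821

The p-quantile of Normal(μ,σ) is μ + z_p·σ, with z_{0.22} = -0.7722 and z_{0.79} = 0.8064.
Eliminate σ: μ = (z₂·x₁ − z₁·x₂)/(z₂ − z₁) = (0.8064·-0.21 − (-0.7722)·7.4)/1.579 = 3.512.
Then σ = (x₂ − x₁)/(z₂ − z₁) = (7.4 − -0.21)/1.579 = 4.821.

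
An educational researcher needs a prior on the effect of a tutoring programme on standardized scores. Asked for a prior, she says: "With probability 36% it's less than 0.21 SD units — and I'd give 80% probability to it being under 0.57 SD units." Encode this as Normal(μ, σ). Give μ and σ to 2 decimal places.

The p-quantile of Normal(μ,σ) is μ + z_p·σ, with z_{0.36} = -0.3585 and z_{0.8} = 0.8416.
Eliminate σ: μ = (z₂·x₁ − z₁·x₂)/(z₂ − z₁) = (0.8416·0.21 − (-0.3585)·0.57)/1.2 = 0.32.
Then σ = (x₂ − x₁)/(z₂ − z₁) = (0.57 − 0.21)/1.2 = 0.30.

μ = 0.32, σ = 0.30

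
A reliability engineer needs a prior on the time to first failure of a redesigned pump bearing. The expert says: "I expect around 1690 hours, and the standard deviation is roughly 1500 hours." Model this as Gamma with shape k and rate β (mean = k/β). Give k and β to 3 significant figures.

k ≈ 1.27, β ≈ 0.000751

For Gamma(k, rate β): mean = k/β, variance = k/β², so CV = 1/√k.
CV = SD/mean = 1500/1690 = 0.8876, hence k = 1/CV² = 1.27.
Then β = k/mean = 1.27/1690 = 0.000751.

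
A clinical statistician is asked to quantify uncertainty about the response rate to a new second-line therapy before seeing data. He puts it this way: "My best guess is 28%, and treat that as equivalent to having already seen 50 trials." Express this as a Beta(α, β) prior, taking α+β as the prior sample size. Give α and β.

Under the effective-sample-size interpretation, Beta(α, β) has prior mean α/(α+β) and prior sample size α+β.
So α+β = 50 and α/(α+β) = 0.28, giving α = 0.28·50 = 14 and β = 50 − 14 = 36.

α = 14, β = 36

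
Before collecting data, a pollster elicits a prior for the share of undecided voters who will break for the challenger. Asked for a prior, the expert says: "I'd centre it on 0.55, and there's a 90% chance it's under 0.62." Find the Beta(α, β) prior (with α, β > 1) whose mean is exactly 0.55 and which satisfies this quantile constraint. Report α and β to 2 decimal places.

α ≈ 45.10, β ≈ 36.90

With mean 0.55 fixed, write α = 0.55s, β = 0.45s where s = α+β.
Need P(θ < 0.62) = 0.9 under Beta(0.55s, 0.45s). Normal approximation: (q−m)/√(m(1−m)/s) ≈ z_{0.9} = 1.28, so s ≈ 0.55·0.45·(1.28)²/(0.62−0.55)² = 83.0.
At s = 83.0: P(θ<0.62) ≈ 0.901. Adjusting to match 0.9 gives s ≈ 81.99.
So α = 0.55·81.99 ≈ 45.10, β = 0.45·81.99 ≈ 36.90.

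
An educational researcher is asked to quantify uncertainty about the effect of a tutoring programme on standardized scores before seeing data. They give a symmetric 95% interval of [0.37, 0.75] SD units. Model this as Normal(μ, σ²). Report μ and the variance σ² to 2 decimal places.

A symmetric 95% interval runs μ ± z·σ with z = 1.96.
Half-width = 0.19, so σ = 0.19/1.96 = 0.097 and σ² = 0.01.
μ is the interval midpoint, 0.56.

μ = 0.56, σ² = 0.01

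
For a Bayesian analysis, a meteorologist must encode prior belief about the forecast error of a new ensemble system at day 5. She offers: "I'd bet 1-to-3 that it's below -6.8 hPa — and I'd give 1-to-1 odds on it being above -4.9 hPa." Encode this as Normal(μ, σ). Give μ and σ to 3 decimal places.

μ = -4.900, σ = 2.817

For Normal(μ,σ), the p-quantile is μ + z_p·σ. Here z_{0.25} = -0.6745, z_{0.5} = 0.
So -6.8 = μ − 0.6745σ and -4.9 = μ + 0σ.
Subtracting: σ = (-4.9 − -6.8)/(0 − (-0.6745)) = 2.817.
Then μ = -6.8 − (-0.6745)·2.817 = -4.900.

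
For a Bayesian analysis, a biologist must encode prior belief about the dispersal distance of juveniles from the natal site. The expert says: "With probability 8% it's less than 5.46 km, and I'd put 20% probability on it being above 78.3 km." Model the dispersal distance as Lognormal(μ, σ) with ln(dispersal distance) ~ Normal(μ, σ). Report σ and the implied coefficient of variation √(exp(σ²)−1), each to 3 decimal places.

σ ≈ 1.185, CV ≈ 1.754

If T ~ Lognormal(μ,σ) then ln T ~ Normal(μ,σ), so the p-quantile of ln T is μ + z_p·σ.
ln(5.46) = 1.697 and ln(78.3) = 4.361; z_{0.08} = -1.405, z_{0.8} = 0.8416.
σ = (4.361 − 1.697)/(0.8416 − (-1.405)) = 1.185.
μ = 1.697 − (-1.405)·1.185 = 3.363.
CV = √(exp(σ²)−1) = √(exp(1.4050)−1) = 1.754.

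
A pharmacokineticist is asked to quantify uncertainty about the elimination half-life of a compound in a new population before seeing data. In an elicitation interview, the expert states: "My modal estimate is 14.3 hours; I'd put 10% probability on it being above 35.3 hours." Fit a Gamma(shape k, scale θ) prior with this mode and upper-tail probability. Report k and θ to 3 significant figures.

Gamma(k,θ) with k>1 has mode (k−1)θ, so θ = 14.3/(k−1).
Need P(X < 35.3) = 0.9 with θ tied to k this way. Start at k = 2, θ = 14.3: P(X<35.3) ≈ 0.706.
Too low — raise k to concentrate. Iterating converges to k ≈ 3.35.
Then θ = 14.3/(3.35−1) ≈ 6.08.

k ≈ 3.35, θ ≈ 6.08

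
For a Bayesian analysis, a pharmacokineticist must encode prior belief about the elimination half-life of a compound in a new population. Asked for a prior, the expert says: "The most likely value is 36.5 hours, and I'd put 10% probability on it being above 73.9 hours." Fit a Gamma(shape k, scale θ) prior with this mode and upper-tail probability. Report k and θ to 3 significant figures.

k ≈ 4.86, θ ≈ 9.47

Gamma(k,θ) with k>1 has mode (k−1)θ, so θ = 36.5/(k−1).
Need P(X < 73.9) = 0.9 with θ tied to k this way. Start at k = 2, θ = 36.5: P(X<73.9) ≈ 0.601.
Too low — raise k to concentrate. Iterating converges to k ≈ 4.86.
Then θ = 36.5/(4.86−1) ≈ 9.47.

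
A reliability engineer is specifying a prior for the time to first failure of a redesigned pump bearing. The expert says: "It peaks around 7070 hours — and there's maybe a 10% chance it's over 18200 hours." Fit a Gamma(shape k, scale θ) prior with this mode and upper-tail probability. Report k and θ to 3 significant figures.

Gamma(k,θ) with k>1 has mode (k−1)θ, so θ = 7070/(k−1).
Need P(X < 18200) = 0.9 with θ tied to k this way. Start at k = 2, θ = 7070: P(X<18200) ≈ 0.728.
Too low — raise k to concentrate. Iterating converges to k ≈ 3.15.
Then θ = 7070/(3.15−1) ≈ 3290.

k ≈ 3.15, θ ≈ 3290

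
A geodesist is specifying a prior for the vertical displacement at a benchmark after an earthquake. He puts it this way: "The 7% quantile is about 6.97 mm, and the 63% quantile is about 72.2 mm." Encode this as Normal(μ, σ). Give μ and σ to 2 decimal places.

The p-quantile of Normal(μ,σ) is μ + z_p·σ, with z_{0.07} = -1.476 and z_{0.63} = 0.3319.
Eliminate σ: μ = (z₂·x₁ − z₁·x₂)/(z₂ − z₁) = (0.3319·6.97 − (-1.476)·72.2)/1.808 = 60.22.
Then σ = (x₂ − x₁)/(z₂ − z₁) = (72.2 − 6.97)/1.808 = 36.09.

μ = 60.22, σ = 36.09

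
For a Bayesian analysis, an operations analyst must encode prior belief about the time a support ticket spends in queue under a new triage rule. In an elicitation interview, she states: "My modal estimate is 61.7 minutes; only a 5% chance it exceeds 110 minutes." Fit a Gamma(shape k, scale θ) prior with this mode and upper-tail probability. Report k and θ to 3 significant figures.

k ≈ 9.34, θ ≈ 7.4

Gamma(k,θ) with k>1 has mode (k−1)θ, so θ = 61.7/(k−1).
Need P(X < 110) = 0.95 with θ tied to k this way. Start at k = 2, θ = 61.7: P(X<110) ≈ 0.532.
Too low — raise k to concentrate. Iterating converges to k ≈ 9.34.
Then θ = 61.7/(9.34−1) ≈ 7.4.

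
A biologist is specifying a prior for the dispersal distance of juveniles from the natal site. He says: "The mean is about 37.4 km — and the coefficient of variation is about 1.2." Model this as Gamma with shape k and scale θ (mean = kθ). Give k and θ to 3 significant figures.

For Gamma(k, scale θ): mean = kθ, variance = kθ², so CV = 1/√k.
CV = 1.2, hence k = 1/CV² = 0.694.
Then θ = mean/k = 37.4/0.694 = 53.9.

k ≈ 0.694, θ ≈ 53.9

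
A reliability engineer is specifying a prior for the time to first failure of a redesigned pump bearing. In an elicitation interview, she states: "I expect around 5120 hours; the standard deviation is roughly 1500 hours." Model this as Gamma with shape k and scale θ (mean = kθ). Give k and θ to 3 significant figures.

For Gamma(k, scale θ): mean = kθ, variance = kθ², so CV = 1/√k.
CV = SD/mean = 1500/5120 = 0.293, hence k = 1/CV² = 11.7.
Then θ = mean/k = 5120/11.7 = 439.

k ≈ 11.7, θ ≈ 439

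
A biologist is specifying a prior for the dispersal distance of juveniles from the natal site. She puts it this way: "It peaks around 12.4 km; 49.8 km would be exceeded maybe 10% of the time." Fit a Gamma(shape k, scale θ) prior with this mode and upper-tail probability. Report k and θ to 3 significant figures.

k ≈ 1.95, θ ≈ 13.1

Gamma(k,θ) with k>1 has mode (k−1)θ, so θ = 12.4/(k−1).
Need P(X < 49.8) = 0.9 with θ tied to k this way. Start at k = 2, θ = 12.4: P(X<49.8) ≈ 0.910.
Too high — lower k to spread out. Iterating converges to k ≈ 1.95.
Then θ = 12.4/(1.95−1) ≈ 13.1.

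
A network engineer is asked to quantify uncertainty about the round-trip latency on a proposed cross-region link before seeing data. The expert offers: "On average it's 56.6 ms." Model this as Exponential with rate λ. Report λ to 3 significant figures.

Exponential mean = 1/λ, so λ = 1/56.6 = 0.0177.

λ ≈ 0.0177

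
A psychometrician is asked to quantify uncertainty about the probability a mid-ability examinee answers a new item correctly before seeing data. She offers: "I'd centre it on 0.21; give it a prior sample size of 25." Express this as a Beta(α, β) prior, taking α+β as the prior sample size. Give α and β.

α = 5.25, β = 19.75

Under the effective-sample-size interpretation, Beta(α, β) has prior mean α/(α+β) and prior sample size α+β.
So α+β = 25 and α/(α+β) = 0.21, giving α = 0.21·25 = 5.25 and β = 25 − 5.25 = 19.75.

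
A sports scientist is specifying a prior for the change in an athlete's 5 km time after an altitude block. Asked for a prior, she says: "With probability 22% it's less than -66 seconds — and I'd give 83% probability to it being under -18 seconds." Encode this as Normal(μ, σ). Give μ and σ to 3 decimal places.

The p-quantile of Normal(μ,σ) is μ + z_p·σ, with z_{0.22} = -0.7722 and z_{0.83} = 0.9542.
Eliminate σ: μ = (z₂·x₁ − z₁·x₂)/(z₂ − z₁) = (0.9542·-66 − (-0.7722)·-18)/1.726 = -44.530.
Then σ = (x₂ − x₁)/(z₂ − z₁) = (-18 − -66)/1.726 = 27.804.

μ = -44.530, σ = 27.804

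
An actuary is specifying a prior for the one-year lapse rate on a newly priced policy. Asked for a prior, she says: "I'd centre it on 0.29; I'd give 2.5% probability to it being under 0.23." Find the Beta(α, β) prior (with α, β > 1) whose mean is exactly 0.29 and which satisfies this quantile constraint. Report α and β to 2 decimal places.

α ≈ 59.32, β ≈ 145.23

With mean 0.29 fixed, write α = 0.29s, β = 0.71s where s = α+β.
Need P(θ < 0.23) = 0.025 under Beta(0.29s, 0.71s). Normal approximation: (q−m)/√(m(1−m)/s) ≈ z_{0.025} = -1.96, so s ≈ 0.29·0.71·(-1.96)²/(0.23−0.29)² = 219.7.
At s = 219.7: P(θ<0.23) ≈ 0.021. Adjusting to match 0.025 gives s ≈ 204.55.
So α = 0.29·204.55 ≈ 59.32, β = 0.71·204.55 ≈ 145.23.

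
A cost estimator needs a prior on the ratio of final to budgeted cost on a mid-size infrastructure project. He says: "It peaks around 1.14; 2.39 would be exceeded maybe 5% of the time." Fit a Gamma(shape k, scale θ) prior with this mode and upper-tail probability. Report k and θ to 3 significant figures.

Gamma(k,θ) with k>1 has mode (k−1)θ, so θ = 1.14/(k−1).
Need P(X < 2.39) = 0.95 with θ tied to k this way. Start at k = 2, θ = 1.14: P(X<2.39) ≈ 0.619.
Too low — raise k to concentrate. Iterating converges to k ≈ 6.04.
Then θ = 1.14/(6.04−1) ≈ 0.226.

k ≈ 6.04, θ ≈ 0.226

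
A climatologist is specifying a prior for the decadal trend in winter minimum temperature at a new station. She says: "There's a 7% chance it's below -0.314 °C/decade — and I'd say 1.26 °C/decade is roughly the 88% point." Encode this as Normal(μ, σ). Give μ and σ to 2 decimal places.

The p-quantile of Normal(μ,σ) is μ + z_p·σ, with z_{0.07} = -1.476 and z_{0.88} = 1.175.
Eliminate σ: μ = (z₂·x₁ − z₁·x₂)/(z₂ − z₁) = (1.175·-0.314 − (-1.476)·1.26)/2.651 = 0.56.
Then σ = (x₂ − x₁)/(z₂ − z₁) = (1.26 − -0.314)/2.651 = 0.59.

μ = 0.56, σ = 0.59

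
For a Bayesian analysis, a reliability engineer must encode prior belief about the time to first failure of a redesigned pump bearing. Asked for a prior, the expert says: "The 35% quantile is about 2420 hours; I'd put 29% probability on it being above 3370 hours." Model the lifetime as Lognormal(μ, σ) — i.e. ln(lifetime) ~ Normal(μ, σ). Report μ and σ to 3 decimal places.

If T ~ Lognormal(μ,σ) then ln T ~ Normal(μ,σ), so the p-quantile of ln T is μ + z_p·σ.
ln(2420) = 7.792 and ln(3370) = 8.123; z_{0.35} = -0.3853, z_{0.71} = 0.5534.
σ = (8.123 − 7.792)/(0.5534 − (-0.3853)) = 0.353.
μ = 7.792 − (-0.3853)·0.353 = 7.927.

μ ≈ 7.927, σ ≈ 0.353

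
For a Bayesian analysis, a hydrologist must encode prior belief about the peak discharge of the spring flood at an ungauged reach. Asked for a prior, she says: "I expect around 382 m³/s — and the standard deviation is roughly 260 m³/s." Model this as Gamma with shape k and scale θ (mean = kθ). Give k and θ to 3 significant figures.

For Gamma(k, scale θ): mean = kθ, variance = kθ², so CV = 1/√k.
CV = SD/mean = 260/382 = 0.6806, hence k = 1/CV² = 2.16.
Then θ = mean/k = 382/2.16 = 177.

k ≈ 2.16, θ ≈ 177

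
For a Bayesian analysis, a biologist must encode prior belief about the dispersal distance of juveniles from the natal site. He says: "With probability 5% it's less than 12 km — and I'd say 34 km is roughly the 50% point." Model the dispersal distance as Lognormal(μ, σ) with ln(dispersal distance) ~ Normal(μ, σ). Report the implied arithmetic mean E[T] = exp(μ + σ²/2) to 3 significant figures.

If T ~ Lognormal(μ,σ) then ln T ~ Normal(μ,σ), so the p-quantile of ln T is μ + z_p·σ.
ln(12) = 2.485 and ln(34) = 3.526; z_{0.05} = -1.645, z_{0.5} = 0.
σ = (3.526 − 2.485)/(0 − (-1.645)) = 0.633.
μ = 2.485 − (-1.645)·0.633 = 3.526.
E[T] = exp(μ + σ²/2) = exp(3.526 + 0.2004) = 41.5 km.

E[T] ≈ 41.5 km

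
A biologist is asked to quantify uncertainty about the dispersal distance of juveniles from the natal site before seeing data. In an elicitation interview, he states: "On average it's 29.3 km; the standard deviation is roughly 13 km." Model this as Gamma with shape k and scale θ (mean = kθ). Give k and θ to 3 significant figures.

k ≈ 5.08, θ ≈ 5.77

For Gamma(k, scale θ): mean = kθ, variance = kθ², so CV = 1/√k.
CV = SD/mean = 13/29.3 = 0.4437, hence k = 1/CV² = 5.08.
Then θ = mean/k = 29.3/5.08 = 5.77.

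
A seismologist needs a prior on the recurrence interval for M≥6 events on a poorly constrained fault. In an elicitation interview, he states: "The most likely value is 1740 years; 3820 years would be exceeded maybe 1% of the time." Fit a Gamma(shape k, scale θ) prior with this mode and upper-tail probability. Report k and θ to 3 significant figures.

Gamma(k,θ) with k>1 has mode (k−1)θ, so θ = 1740/(k−1).
Need P(X < 3820) = 0.99 with θ tied to k this way. Start at k = 2, θ = 1740: P(X<3820) ≈ 0.644.
Too low — raise k to concentrate. Iterating converges to k ≈ 8.8.
Then θ = 1740/(8.8−1) ≈ 223.

k ≈ 8.8, θ ≈ 223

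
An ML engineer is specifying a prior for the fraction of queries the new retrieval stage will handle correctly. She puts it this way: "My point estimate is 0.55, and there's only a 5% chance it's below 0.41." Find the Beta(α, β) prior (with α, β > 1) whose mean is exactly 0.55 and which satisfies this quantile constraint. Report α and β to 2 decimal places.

With mean 0.55 fixed, write α = 0.55s, β = 0.45s where s = α+β.
Need P(θ < 0.41) = 0.05 under Beta(0.55s, 0.45s). Normal approximation: (q−m)/√(m(1−m)/s) ≈ z_{0.05} = -1.64, so s ≈ 0.55·0.45·(-1.64)²/(0.41−0.55)² = 34.2.
At s = 34.2: P(θ<0.41) ≈ 0.050. Adjusting to match 0.05 gives s ≈ 34.12.
So α = 0.55·34.12 ≈ 18.76, β = 0.45·34.12 ≈ 15.35.

α ≈ 18.76, β ≈ 15.35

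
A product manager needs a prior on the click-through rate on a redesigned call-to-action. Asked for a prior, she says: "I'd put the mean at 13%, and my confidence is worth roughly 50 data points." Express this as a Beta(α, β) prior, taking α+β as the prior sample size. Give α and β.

Under the effective-sample-size interpretation, Beta(α, β) has prior mean α/(α+β) and prior sample size α+β.
So α+β = 50 and α/(α+β) = 0.13, giving α = 0.13·50 = 6.5 and β = 50 − 6.5 = 43.5.

α = 6.5, β = 43.5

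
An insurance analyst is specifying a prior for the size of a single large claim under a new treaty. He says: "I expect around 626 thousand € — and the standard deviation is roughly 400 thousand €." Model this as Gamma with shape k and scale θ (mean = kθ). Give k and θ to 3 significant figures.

k ≈ 2.45, θ ≈ 256

For Gamma(k, scale θ): mean = kθ, variance = kθ², so CV = 1/√k.
CV = SD/mean = 400/626 = 0.639, hence k = 1/CV² = 2.45.
Then θ = mean/k = 626/2.45 = 256.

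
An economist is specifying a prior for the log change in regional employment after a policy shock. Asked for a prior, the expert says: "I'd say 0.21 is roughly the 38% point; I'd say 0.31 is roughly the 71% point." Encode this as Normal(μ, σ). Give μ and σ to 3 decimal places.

μ = 0.246, σ = 0.116

For Normal(μ,σ), the p-quantile is μ + z_p·σ. Here z_{0.38} = -0.3055, z_{0.71} = 0.5534.
So 0.21 = μ − 0.3055σ and 0.31 = μ + 0.5534σ.
Subtracting: σ = (0.31 − 0.21)/(0.5534 − (-0.3055)) = 0.116.
Then μ = 0.21 − (-0.3055)·0.116 = 0.246.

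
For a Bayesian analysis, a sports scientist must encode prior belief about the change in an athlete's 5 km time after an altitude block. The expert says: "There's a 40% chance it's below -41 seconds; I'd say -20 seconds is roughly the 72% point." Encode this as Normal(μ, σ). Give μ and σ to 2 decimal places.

μ = -34.64, σ = 25.11

For Normal(μ,σ), the p-quantile is μ + z_p·σ. Here z_{0.4} = -0.2533, z_{0.72} = 0.5828.
So -41 = μ − 0.2533σ and -20 = μ + 0.5828σ.
Subtracting: σ = (-20 − -41)/(0.5828 − (-0.2533)) = 25.11.
Then μ = -41 − (-0.2533)·25.11 = -34.64.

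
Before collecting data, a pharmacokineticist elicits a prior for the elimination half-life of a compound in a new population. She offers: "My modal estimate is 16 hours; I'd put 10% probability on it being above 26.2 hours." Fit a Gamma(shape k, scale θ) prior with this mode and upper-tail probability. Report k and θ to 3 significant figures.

k ≈ 8.75, θ ≈ 2.06

Gamma(k,θ) with k>1 has mode (k−1)θ, so θ = 16/(k−1).
Need P(X < 26.2) = 0.9 with θ tied to k this way. Start at k = 2, θ = 16: P(X<26.2) ≈ 0.487.
Too low — raise k to concentrate. Iterating converges to k ≈ 8.75.
Then θ = 16/(8.75−1) ≈ 2.06.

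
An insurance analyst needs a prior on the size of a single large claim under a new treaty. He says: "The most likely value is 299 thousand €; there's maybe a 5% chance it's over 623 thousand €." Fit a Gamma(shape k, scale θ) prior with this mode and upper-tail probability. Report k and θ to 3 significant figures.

k ≈ 6.13, θ ≈ 58.3

Gamma(k,θ) with k>1 has mode (k−1)θ, so θ = 299/(k−1).
Need P(X < 623) = 0.95 with θ tied to k this way. Start at k = 2, θ = 299: P(X<623) ≈ 0.616.
Too low — raise k to concentrate. Iterating converges to k ≈ 6.13.
Then θ = 299/(6.13−1) ≈ 58.3.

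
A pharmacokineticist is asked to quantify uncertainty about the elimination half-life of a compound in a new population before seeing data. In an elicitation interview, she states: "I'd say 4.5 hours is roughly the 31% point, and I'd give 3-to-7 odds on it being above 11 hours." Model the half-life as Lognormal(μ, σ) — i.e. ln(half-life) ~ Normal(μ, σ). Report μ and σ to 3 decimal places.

μ ≈ 1.938, σ ≈ 0.876

If T ~ Lognormal(μ,σ) then ln T ~ Normal(μ,σ), so the p-quantile of ln T is μ + z_p·σ.
ln(4.5) = 1.504 and ln(11) = 2.398; z_{0.31} = -0.4959, z_{0.7} = 0.5244.
σ = (2.398 − 1.504)/(0.5244 − (-0.4959)) = 0.876.
μ = 1.504 − (-0.4959)·0.876 = 1.938.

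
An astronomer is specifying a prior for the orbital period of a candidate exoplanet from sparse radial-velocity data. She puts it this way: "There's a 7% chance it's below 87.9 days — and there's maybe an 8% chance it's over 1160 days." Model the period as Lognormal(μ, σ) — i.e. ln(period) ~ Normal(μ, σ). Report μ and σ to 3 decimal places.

If T ~ Lognormal(μ,σ) then ln T ~ Normal(μ,σ), so the p-quantile of ln T is μ + z_p·σ.
ln(87.9) = 4.476 and ln(1160) = 7.056; z_{0.07} = -1.476, z_{0.92} = 1.405.
σ = (7.056 − 4.476)/(1.405 − (-1.476)) = 0.896.
μ = 4.476 − (-1.476)·0.896 = 5.798.

μ ≈ 5.798, σ ≈ 0.896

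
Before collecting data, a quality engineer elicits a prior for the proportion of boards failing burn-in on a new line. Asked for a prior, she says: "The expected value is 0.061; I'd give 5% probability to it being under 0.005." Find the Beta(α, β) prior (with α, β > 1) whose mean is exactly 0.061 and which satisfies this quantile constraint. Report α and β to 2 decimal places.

α ≈ 1.20, β ≈ 18.47

With mean 0.061 fixed, write α = 0.061s, β = 0.939s where s = α+β.
Need P(θ < 0.005) = 0.05 under Beta(0.061s, 0.939s). Normal approximation: (q−m)/√(m(1−m)/s) ≈ z_{0.05} = -1.64, so s ≈ 0.061·0.939·(-1.64)²/(0.005−0.061)² = 49.4.
At s = 49.4: P(θ<0.005) ≈ 0.002. Adjusting to match 0.05 gives s ≈ 19.67.
So α = 0.061·19.67 ≈ 1.20, β = 0.939·19.67 ≈ 18.47.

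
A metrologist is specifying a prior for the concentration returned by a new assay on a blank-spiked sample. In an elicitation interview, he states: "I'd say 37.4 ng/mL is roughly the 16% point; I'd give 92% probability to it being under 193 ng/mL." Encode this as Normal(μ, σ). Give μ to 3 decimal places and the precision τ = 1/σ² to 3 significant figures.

The p-quantile of Normal(μ,σ) is μ + z_p·σ, with z_{0.16} = -0.9945 and z_{0.92} = 1.405.
Eliminate σ: μ = (z₂·x₁ − z₁·x₂)/(z₂ − z₁) = (1.405·37.4 − (-0.9945)·193)/2.4 = 101.887.
Then σ = (x₂ − x₁)/(z₂ − z₁) = (193 − 37.4)/2.4 = 64.846.
Precision τ = 1/σ² = 1/64.85² = 0.000238.

μ = 101.887, τ = 0.000238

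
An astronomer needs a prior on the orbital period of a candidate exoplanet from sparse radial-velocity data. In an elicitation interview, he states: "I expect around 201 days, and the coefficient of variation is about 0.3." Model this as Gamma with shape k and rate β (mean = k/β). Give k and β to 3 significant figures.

For Gamma(k, rate β): mean = k/β, variance = k/β², so CV = 1/√k.
CV = 0.3, hence k = 1/CV² = 11.1.
Then β = k/mean = 11.1/201 = 0.0553.

k ≈ 11.1, β ≈ 0.0553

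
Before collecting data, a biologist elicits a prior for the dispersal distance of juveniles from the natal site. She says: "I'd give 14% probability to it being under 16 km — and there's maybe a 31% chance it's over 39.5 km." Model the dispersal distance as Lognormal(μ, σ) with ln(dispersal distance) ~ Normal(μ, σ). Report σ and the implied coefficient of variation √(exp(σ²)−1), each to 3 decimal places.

σ ≈ 0.573, CV ≈ 0.624

If T ~ Lognormal(μ,σ) then ln T ~ Normal(μ,σ), so the p-quantile of ln T is μ + z_p·σ.
ln(16) = 2.773 and ln(39.5) = 3.676; z_{0.14} = -1.08, z_{0.69} = 0.4959.
σ = (3.676 − 2.773)/(0.4959 − (-1.08)) = 0.573.
μ = 2.773 − (-1.08)·0.573 = 3.392.
CV = √(exp(σ²)−1) = √(exp(0.3287)−1) = 0.624.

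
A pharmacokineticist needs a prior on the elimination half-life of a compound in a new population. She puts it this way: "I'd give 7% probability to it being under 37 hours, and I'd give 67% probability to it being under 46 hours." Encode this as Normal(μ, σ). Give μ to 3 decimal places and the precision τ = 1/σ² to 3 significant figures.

μ = 43.933, τ = 0.0453

The p-quantile of Normal(μ,σ) is μ + z_p·σ, with z_{0.07} = -1.476 and z_{0.67} = 0.4399.
Eliminate σ: μ = (z₂·x₁ − z₁·x₂)/(z₂ − z₁) = (0.4399·37 − (-1.476)·46)/1.916 = 43.933.
Then σ = (x₂ − x₁)/(z₂ − z₁) = (46 − 37)/1.916 = 4.698.
Precision τ = 1/σ² = 1/4.698² = 0.0453.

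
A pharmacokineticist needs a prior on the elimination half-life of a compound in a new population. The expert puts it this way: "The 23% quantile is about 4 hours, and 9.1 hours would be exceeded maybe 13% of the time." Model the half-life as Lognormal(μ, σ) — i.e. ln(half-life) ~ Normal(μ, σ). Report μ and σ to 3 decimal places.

μ ≈ 1.712, σ ≈ 0.441

If T ~ Lognormal(μ,σ) then ln T ~ Normal(μ,σ), so the p-quantile of ln T is μ + z_p·σ.
ln(4) = 1.386 and ln(9.1) = 2.208; z_{0.23} = -0.7388, z_{0.87} = 1.126.
σ = (2.208 − 1.386)/(1.126 − (-0.7388)) = 0.441.
μ = 1.386 − (-0.7388)·0.441 = 1.712.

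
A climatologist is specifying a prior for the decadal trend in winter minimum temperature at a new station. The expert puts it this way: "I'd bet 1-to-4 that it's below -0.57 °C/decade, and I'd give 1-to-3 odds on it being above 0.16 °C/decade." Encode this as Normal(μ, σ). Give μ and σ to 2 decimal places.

The p-quantile of Normal(μ,σ) is μ + z_p·σ, with z_{0.2} = -0.8416 and z_{0.75} = 0.6745.
Eliminate σ: μ = (z₂·x₁ − z₁·x₂)/(z₂ − z₁) = (0.6745·-0.57 − (-0.8416)·0.16)/1.516 = -0.16.
Then σ = (x₂ − x₁)/(z₂ − z₁) = (0.16 − -0.57)/1.516 = 0.48.

μ = -0.16, σ = 0.48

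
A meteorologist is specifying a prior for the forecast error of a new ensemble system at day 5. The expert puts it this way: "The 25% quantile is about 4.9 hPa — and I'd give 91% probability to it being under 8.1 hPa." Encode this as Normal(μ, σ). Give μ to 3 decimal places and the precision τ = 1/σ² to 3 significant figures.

μ = 5.971, τ = 0.397

The p-quantile of Normal(μ,σ) is μ + z_p·σ, with z_{0.25} = -0.6745 and z_{0.91} = 1.341.
Eliminate σ: μ = (z₂·x₁ − z₁·x₂)/(z₂ − z₁) = (1.341·4.9 − (-0.6745)·8.1)/2.015 = 5.971.
Then σ = (x₂ − x₁)/(z₂ − z₁) = (8.1 − 4.9)/2.015 = 1.588.
Precision τ = 1/σ² = 1/1.588² = 0.397.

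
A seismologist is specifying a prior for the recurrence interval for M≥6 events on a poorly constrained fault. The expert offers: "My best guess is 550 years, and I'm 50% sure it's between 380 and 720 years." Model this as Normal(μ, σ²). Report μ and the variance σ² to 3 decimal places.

μ = 550.000, σ² = 63525.360

A symmetric 50% interval runs μ ± z·σ with z = 0.6745.
Half-width = 170, so σ = 170/0.6745 = 252.0424 and σ² = 63525.360.
μ is the stated best guess, 550.000.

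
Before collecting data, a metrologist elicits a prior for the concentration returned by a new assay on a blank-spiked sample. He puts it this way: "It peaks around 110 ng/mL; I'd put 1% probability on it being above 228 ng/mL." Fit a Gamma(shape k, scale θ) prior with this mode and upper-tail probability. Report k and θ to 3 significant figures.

k ≈ 10.2, θ ≈ 12

Gamma(k,θ) with k>1 has mode (k−1)θ, so θ = 110/(k−1).
Need P(X < 228) = 0.99 with θ tied to k this way. Start at k = 2, θ = 110: P(X<228) ≈ 0.613.
Too low — raise k to concentrate. Iterating converges to k ≈ 10.2.
Then θ = 110/(10.2−1) ≈ 12.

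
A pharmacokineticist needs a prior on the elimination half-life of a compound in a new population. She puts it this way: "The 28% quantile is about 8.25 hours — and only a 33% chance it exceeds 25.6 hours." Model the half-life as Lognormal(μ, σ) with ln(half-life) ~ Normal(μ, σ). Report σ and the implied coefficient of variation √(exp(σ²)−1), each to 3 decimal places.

σ ≈ 1.107, CV ≈ 1.551

If T ~ Lognormal(μ,σ) then ln T ~ Normal(μ,σ), so the p-quantile of ln T is μ + z_p·σ.
ln(8.25) = 2.11 and ln(25.6) = 3.243; z_{0.28} = -0.5828, z_{0.67} = 0.4399.
σ = (3.243 − 2.11)/(0.4399 − (-0.5828)) = 1.107.
μ = 2.11 − (-0.5828)·1.107 = 2.756.
CV = √(exp(σ²)−1) = √(exp(1.2259)−1) = 1.551.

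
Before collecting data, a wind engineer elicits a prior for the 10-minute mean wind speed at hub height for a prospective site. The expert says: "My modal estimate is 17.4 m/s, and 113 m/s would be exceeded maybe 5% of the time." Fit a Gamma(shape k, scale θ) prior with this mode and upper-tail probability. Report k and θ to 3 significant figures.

k ≈ 1.64, θ ≈ 27.3

Gamma(k,θ) with k>1 has mode (k−1)θ, so θ = 17.4/(k−1).
Need P(X < 113) = 0.95 with θ tied to k this way. Start at k = 2, θ = 17.4: P(X<113) ≈ 0.989.
Too high — lower k to spread out. Iterating converges to k ≈ 1.64.
Then θ = 17.4/(1.64−1) ≈ 27.3.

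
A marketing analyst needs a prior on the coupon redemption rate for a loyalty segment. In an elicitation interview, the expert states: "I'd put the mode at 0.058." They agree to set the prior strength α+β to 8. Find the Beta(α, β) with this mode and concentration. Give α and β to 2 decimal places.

α = 1.35, β = 6.65

For α,β > 1 the Beta mode is (α−1)/(α+β−2). With α+β = 8, the mode is (α−1)/6.
Set (α−1)/6 = 0.058 → α = 1 + 0.058·6 = 1.35.
β = 8 − α = 6.65.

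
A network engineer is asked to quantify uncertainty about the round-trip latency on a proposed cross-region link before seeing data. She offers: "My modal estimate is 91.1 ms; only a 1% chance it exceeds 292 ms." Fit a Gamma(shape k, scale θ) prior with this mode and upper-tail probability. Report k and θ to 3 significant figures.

Gamma(k,θ) with k>1 has mode (k−1)θ, so θ = 91.1/(k−1).
Need P(X < 292) = 0.99 with θ tied to k this way. Start at k = 2, θ = 91.1: P(X<292) ≈ 0.829.
Too low — raise k to concentrate. Iterating converges to k ≈ 4.26.
Then θ = 91.1/(4.26−1) ≈ 27.9.

k ≈ 4.26, θ ≈ 27.9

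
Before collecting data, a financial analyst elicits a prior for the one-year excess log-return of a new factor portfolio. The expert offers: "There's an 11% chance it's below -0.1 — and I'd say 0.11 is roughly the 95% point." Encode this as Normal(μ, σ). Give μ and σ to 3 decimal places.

The p-quantile of Normal(μ,σ) is μ + z_p·σ, with z_{0.11} = -1.227 and z_{0.95} = 1.645.
Eliminate σ: μ = (z₂·x₁ − z₁·x₂)/(z₂ − z₁) = (1.645·-0.1 − (-1.227)·0.11)/2.871 = -0.010.
Then σ = (x₂ − x₁)/(z₂ − z₁) = (0.11 − -0.1)/2.871 = 0.073.

μ = -0.010, σ = 0.073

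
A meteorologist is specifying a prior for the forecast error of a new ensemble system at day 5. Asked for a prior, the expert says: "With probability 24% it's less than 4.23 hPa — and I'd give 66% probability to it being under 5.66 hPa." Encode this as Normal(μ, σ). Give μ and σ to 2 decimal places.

The p-quantile of Normal(μ,σ) is μ + z_p·σ, with z_{0.24} = -0.7063 and z_{0.66} = 0.4125.
Eliminate σ: μ = (z₂·x₁ − z₁·x₂)/(z₂ − z₁) = (0.4125·4.23 − (-0.7063)·5.66)/1.119 = 5.13.
Then σ = (x₂ − x₁)/(z₂ − z₁) = (5.66 − 4.23)/1.119 = 1.28.

μ = 5.13, σ = 1.28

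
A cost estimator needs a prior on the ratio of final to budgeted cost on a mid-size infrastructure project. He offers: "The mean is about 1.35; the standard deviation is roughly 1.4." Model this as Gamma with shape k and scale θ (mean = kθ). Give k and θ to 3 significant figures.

For Gamma(k, scale θ): mean = kθ, variance = kθ², so CV = 1/√k.
CV = SD/mean = 1.4/1.35 = 1.037, hence k = 1/CV² = 0.93.
Then θ = mean/k = 1.35/0.93 = 1.45.

k ≈ 0.93, θ ≈ 1.45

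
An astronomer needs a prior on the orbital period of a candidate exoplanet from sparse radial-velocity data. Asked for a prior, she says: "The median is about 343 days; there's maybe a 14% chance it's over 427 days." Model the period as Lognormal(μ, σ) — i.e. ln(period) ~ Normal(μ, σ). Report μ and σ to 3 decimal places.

If T ~ Lognormal(μ,σ) then ln T ~ Normal(μ,σ), so the p-quantile of ln T is μ + z_p·σ.
ln(343) = 5.838 and ln(427) = 6.057; z_{0.5} = 0, z_{0.86} = 1.08.
σ = (6.057 − 5.838)/(1.08 − (0)) = 0.203.
μ = 5.838 − (0)·0.203 = 5.838.

μ ≈ 5.838, σ ≈ 0.203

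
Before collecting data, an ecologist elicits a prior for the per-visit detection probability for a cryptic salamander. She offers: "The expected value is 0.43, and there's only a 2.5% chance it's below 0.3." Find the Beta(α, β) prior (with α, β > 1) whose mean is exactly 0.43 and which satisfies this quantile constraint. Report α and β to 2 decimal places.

With mean 0.43 fixed, write α = 0.43s, β = 0.57s where s = α+β.
Need P(θ < 0.3) = 0.025 under Beta(0.43s, 0.57s). Normal approximation: (q−m)/√(m(1−m)/s) ≈ z_{0.025} = -1.96, so s ≈ 0.43·0.57·(-1.96)²/(0.3−0.43)² = 55.7.
At s = 55.7: P(θ<0.3) ≈ 0.021. Adjusting to match 0.025 gives s ≈ 52.13.
So α = 0.43·52.13 ≈ 22.42, β = 0.57·52.13 ≈ 29.71.

α ≈ 22.42, β ≈ 29.71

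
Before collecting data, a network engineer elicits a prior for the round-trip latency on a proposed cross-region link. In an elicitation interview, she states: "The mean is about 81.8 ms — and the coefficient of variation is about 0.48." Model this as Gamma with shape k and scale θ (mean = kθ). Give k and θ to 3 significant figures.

k ≈ 4.34, θ ≈ 18.8

For Gamma(k, scale θ): mean = kθ, variance = kθ², so CV = 1/√k.
CV = 0.48, hence k = 1/CV² = 4.34.
Then θ = mean/k = 81.8/4.34 = 18.8.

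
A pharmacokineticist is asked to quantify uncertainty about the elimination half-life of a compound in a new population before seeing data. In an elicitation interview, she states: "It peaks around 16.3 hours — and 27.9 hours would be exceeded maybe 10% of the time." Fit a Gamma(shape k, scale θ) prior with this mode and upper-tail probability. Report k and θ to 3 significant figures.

k ≈ 7.56, θ ≈ 2.49

Gamma(k,θ) with k>1 has mode (k−1)θ, so θ = 16.3/(k−1).
Need P(X < 27.9) = 0.9 with θ tied to k this way. Start at k = 2, θ = 16.3: P(X<27.9) ≈ 0.510.
Too low — raise k to concentrate. Iterating converges to k ≈ 7.56.
Then θ = 16.3/(7.56−1) ≈ 2.49.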